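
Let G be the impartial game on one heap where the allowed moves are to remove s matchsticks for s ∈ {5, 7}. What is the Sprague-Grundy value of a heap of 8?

Grundy values for subtraction set {5, 7}:
k:     0  1  2  3  4  5  6  7  8
g(k):  0  0  0  0  0  1  1  1  1
So g(8) = 1.

1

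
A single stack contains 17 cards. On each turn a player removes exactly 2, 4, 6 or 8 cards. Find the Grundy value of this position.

Compute g(0), g(1), … for moves {2, 4, 6, 8}:
k:     0  1  2  3  4  5  6  7  8  9 10 11 12 13 14 15 16 17
g(k):  0  0  1  1  2  2  3  3  4  4  0  0  1  1  2  2  3  3
So g(17) = 3.

3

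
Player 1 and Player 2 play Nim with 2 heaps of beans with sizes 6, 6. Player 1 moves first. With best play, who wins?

Player 2 wins

Write each in binary and XOR column by column:
  110  (6)
  110  (6)
  ---
  000  (0)
The nim-sum is 0, so this is a P-position: the player to move is in a losing position under optimal play; Player 1 is about to move from it and so loses — Player 2 wins.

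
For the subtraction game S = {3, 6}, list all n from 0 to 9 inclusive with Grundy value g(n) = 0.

0, 1, 2, 9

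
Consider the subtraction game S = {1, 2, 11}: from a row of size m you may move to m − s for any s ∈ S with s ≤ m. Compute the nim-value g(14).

Build the Grundy sequence with g(k) = mex{g(k−s) : s ∈ {1, 2, 11}, s ≤ k}:
g(0) = mex{} = 0
g(1) = mex{0} = 1
g(2) = mex{0,1} = 2
g(3) = mex{1,2} = 0
g(4) = mex{0,2} = 1
g(5) = mex{0,1} = 2
g(6) = mex{1,2} = 0
g(7) = mex{0,2} = 1
g(8) = mex{0,1} = 2
g(9) = mex{1,2} = 0
g(10) = mex{0,2} = 1
g(11) = mex{0,1} = 2
g(12) = mex{1,2} = 0
g(13) = mex{0,2} = 1
g(14) = mex{0,1} = 2
So g(14) = 2.

2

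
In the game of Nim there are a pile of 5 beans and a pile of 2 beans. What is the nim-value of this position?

7

Bitwise XOR of the heap sizes:
  101  (5)
  010  (2)
  ---
  111  (7)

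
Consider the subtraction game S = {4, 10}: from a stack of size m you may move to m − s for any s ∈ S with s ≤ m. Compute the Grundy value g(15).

0

Build the Grundy sequence with g(k) = mex{g(k−s) : s ∈ {4, 10}, s ≤ k}:
k:     0  1  2  3  4  5  6  7  8  9 10 11 12 13 14 15
g(k):  0  0  0  0  1  1  1  1  0  0  2  2  1  1  0  0
So g(15) = 0.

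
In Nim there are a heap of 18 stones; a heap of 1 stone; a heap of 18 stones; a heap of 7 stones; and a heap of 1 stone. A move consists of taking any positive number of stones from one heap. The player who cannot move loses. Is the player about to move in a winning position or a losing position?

Winning position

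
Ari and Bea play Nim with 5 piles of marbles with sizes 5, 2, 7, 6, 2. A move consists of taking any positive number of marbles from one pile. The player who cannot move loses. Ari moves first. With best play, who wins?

Ari wins

Bitwise XOR of the heap sizes:
  101  (5)
  010  (2)
  111  (7)
  110  (6)
  010  (2)
  ---
  100  (4)
The nim-sum is 4 ≠ 0, so this is an N-position: the player to move can win; Ari has a winning move.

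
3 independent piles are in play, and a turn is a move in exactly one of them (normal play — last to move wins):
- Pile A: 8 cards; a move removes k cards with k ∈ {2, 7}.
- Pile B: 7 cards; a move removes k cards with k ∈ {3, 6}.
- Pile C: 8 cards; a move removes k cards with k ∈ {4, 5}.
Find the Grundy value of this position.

Grundy values for pile A (subtraction set {2, 7}):
g(0) = mex{} = 0
g(1) = mex{} = 0
g(2) = mex{0} = 1
g(3) = mex{0} = 1
g(4) = mex{1} = 0
g(5) = mex{1} = 0
g(6) = mex{0} = 1
g(7) = mex{0} = 1
g(8) = mex{0,1} = 2
So g(8) = 2.
Build the Grundy sequence for pile B with g(k) = mex{g(k−s) : s ∈ {3, 6}, s ≤ k}:
g(0) = mex{} = 0
g(1) = mex{} = 0
g(2) = mex{} = 0
g(3) = mex{0} = 1
g(4) = mex{0} = 1
g(5) = mex{0} = 1
g(6) = mex{0,1} = 2
g(7) = mex{0,1} = 2
So g(7) = 2.
For pile C, compute g(0), g(1), … with moves {4, 5}:
g(0) = mex{} = 0
g(1) = mex{} = 0
g(2) = mex{} = 0
g(3) = mex{} = 0
g(4) = mex{0} = 1
g(5) = mex{0} = 1
g(6) = mex{0} = 1
g(7) = mex{0} = 1
g(8) = mex{0,1} = 2
So g(8) = 2.
The value of a disjunctive sum is the nim-sum of the parts.
Combined value = 2 ⊕ 2 ⊕ 2 = 2.

2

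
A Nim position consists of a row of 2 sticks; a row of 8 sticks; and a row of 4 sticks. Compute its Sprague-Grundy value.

14

In binary:
  0010  (2)
  1000  (8)
  0100  (4)
  ----
  1110  (14)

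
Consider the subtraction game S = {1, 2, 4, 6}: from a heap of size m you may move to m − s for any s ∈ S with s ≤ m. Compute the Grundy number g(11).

Build the Grundy sequence with g(k) = mex{g(k−s) : s ∈ {1, 2, 4, 6}, s ≤ k}:
k:     0  1  2  3  4  5  6  7  8  9 10 11
g(k):  0  1  2  0  1  2  3  4  0  1  2  0
So g(11) = 0.

0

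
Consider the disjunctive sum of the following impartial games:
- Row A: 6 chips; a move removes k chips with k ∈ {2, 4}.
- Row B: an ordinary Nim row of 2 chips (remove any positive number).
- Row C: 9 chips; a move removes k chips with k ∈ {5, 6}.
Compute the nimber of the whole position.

Build the Grundy sequence for row A with g(k) = mex{g(k−s) : s ∈ {2, 4}, s ≤ k}:
g(0) = mex{} = 0
g(1) = mex{} = 0
g(2) = mex{0} = 1
g(3) = mex{0} = 1
g(4) = mex{0,1} = 2
g(5) = mex{0,1} = 2
g(6) = mex{1,2} = 0
So g(6) = 0.
Row B is a plain Nim row of size 2, so its Grundy value is 2.
Grundy values for row C (subtraction set {5, 6}):
k:     0  1  2  3  4  5  6  7  8  9
g(k):  0  0  0  0  0  1  1  1  1  1
So g(9) = 1.
The value of a disjunctive sum is the nim-sum of the parts.
Combined value = 0 ⊕ 2 ⊕ 1 = 3.

3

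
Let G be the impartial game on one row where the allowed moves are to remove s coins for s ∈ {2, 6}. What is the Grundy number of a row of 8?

0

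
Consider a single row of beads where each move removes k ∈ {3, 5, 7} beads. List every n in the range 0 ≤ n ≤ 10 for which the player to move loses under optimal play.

0, 1, 2, 10

Build the Grundy sequence with g(k) = mex{g(k−s) : s ∈ {3, 5, 7}, s ≤ k}:
k:     0  1  2  3  4  5  6  7  8  9 10
g(k):  0  0  0  1  1  1  2  2  2  3  0
The P-positions (g = 0) in 0..10 are 0, 1, 2, 10.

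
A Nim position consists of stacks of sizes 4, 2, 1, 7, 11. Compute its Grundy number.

In binary:
  0100  (4)
  0010  (2)
  0001  (1)
  0111  (7)
  1011  (11)
  ----
  1011  (11)

11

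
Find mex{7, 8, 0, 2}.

0 is in the set but 1 is not, so the mex is 1.

1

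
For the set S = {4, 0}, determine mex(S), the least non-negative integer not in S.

1

0 is in the set but 1 is not, so the mex is 1.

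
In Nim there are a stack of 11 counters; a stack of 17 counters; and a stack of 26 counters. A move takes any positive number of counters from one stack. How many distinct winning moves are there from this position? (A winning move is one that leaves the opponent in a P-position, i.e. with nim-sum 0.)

Compute the nim-sum pairwise:
11 ⊕ 17 = 26
26 ⊕ 26 = 0
The nim-sum is already 0, so every move leaves a nonzero nim-sum — there are no winning moves.

0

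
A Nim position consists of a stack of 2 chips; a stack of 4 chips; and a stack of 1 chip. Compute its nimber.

Nim-sum: 2 XOR 4 XOR 1 = 7.

7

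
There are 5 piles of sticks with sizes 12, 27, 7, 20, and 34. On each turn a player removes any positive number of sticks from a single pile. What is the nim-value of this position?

Nim-sum: 12 ⊕ 27 ⊕ 7 ⊕ 20 ⊕ 34 = 38.

38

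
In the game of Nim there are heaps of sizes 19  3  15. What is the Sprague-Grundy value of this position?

31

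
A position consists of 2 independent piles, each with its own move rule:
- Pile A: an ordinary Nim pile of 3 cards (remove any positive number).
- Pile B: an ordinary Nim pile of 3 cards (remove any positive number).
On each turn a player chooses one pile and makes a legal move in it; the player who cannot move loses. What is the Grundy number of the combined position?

Pile A is a plain Nim pile of size 3, so its Grundy value is 3.
Pile B is a plain Nim pile of size 3, so its Grundy value is 3.
The value of a disjunctive sum is the nim-sum of the parts.
Combined value = 3 ⊕ 3 = 0.

0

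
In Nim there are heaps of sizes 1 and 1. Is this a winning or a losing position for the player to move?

Losing position

Compute the nim-sum pairwise:
1 XOR 1 = 0
The nim-sum is 0, so this is a P-position: the player to move is in a losing position under optimal play.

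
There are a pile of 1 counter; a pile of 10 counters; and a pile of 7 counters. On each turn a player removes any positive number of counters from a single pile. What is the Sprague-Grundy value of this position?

In binary:
  0001  (1)
  1010  (10)
  0111  (7)
  ----
  1100  (12)

12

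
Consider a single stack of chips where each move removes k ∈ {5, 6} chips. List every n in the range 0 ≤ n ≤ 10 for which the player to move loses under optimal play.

0, 1, 2, 3, 4

Grundy values for subtraction set {5, 6}:
g(0) = mex{} = 0
g(1) = mex{} = 0
g(2) = mex{} = 0
g(3) = mex{} = 0
g(4) = mex{} = 0
g(5) = mex{0} = 1
g(6) = mex{0} = 1
g(7) = mex{0} = 1
g(8) = mex{0} = 1
g(9) = mex{0} = 1
g(10) = mex{0,1} = 2
The P-positions (g = 0) in 0..10 are 0, 1, 2, 3, 4.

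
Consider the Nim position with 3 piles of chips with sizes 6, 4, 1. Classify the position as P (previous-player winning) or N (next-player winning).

Compute the nim-sum pairwise:
6 ⊕ 4 = 2
2 ⊕ 1 = 3
The nim-sum is 3 ≠ 0, so this is an N-position: the player to move can win.

N-position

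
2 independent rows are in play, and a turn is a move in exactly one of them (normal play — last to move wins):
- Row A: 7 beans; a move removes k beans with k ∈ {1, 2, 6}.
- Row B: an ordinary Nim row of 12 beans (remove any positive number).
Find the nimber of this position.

Grundy values for row A (subtraction set {1, 2, 6}):
g(0) = mex{} = 0
g(1) = mex{0} = 1
g(2) = mex{0,1} = 2
g(3) = mex{1,2} = 0
g(4) = mex{0,2} = 1
g(5) = mex{0,1} = 2
g(6) = mex{0,1,2} = 3
g(7) = mex{1,2,3} = 0
So g(7) = 0.
Row B is a plain Nim row of size 12, so its Grundy value is 12.
By the Sprague-Grundy theorem, the Grundy value of a sum of independent games is the XOR of the component values.
Combined value = 0 ⊕ 12 = 12.

12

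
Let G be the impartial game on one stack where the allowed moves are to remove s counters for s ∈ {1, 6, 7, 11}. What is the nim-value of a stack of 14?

Compute g(0), g(1), … for moves {1, 6, 7, 11}:
g(0) = mex{} = 0
g(1) = mex{0} = 1
g(2) = mex{1} = 0
g(3) = mex{0} = 1
g(4) = mex{1} = 0
g(5) = mex{0} = 1
g(6) = mex{0,1} = 2
g(7) = mex{0,1,2} = 3
g(8) = mex{0,1,3} = 2
g(9) = mex{0,1,2} = 3
g(10) = mex{0,1,3} = 2
g(11) = mex{0,1,2} = 3
g(12) = mex{1,2,3} = 0
g(13) = mex{0,2,3} = 1
g(14) = mex{1,2,3} = 0
So g(14) = 0.

0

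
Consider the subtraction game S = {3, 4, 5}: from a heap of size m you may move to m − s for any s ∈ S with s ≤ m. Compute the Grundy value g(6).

Grundy values for subtraction set {3, 4, 5}:
k:     0  1  2  3  4  5  6
g(k):  0  0  0  1  1  1  2
So g(6) = 2.

2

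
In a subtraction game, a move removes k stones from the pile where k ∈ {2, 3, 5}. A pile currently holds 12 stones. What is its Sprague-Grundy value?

Compute g(0), g(1), … for moves {2, 3, 5}:
g(0) = mex{} = 0
g(1) = mex{} = 0
g(2) = mex{0} = 1
g(3) = mex{0} = 1
g(4) = mex{0,1} = 2
g(5) = mex{0,1} = 2
g(6) = mex{0,1,2} = 3
g(7) = mex{1,2} = 0
g(8) = mex{1,2,3} = 0
g(9) = mex{0,2,3} = 1
g(10) = mex{0,2} = 1
g(11) = mex{0,1,3} = 2
g(12) = mex{0,1} = 2
So g(12) = 2.

2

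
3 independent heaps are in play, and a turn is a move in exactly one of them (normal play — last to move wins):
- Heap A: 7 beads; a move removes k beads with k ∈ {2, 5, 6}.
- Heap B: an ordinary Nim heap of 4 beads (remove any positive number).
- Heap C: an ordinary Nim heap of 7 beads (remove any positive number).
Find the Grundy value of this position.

0

For heap A, compute g(0), g(1), … with moves {2, 5, 6}:
g(0) = mex{} = 0
g(1) = mex{} = 0
g(2) = mex{0} = 1
g(3) = mex{0} = 1
g(4) = mex{1} = 0
g(5) = mex{0,1} = 2
g(6) = mex{0} = 1
g(7) = mex{0,1,2} = 3
So g(7) = 3.
Heap B is a plain Nim heap of size 4, so its Grundy value is 4.
Heap C is a plain Nim heap of size 7, so its Grundy value is 7.
The value of a disjunctive sum is the nim-sum of the parts.
Combined value = 3 XOR 4 XOR 7 = 0.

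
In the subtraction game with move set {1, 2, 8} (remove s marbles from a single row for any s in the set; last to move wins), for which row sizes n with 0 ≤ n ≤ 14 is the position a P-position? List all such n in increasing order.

Build the Grundy sequence with g(k) = mex{g(k−s) : s ∈ {1, 2, 8}, s ≤ k}:
g(0) = mex{} = 0
g(1) = mex{0} = 1
g(2) = mex{0,1} = 2
g(3) = mex{1,2} = 0
g(4) = mex{0,2} = 1
g(5) = mex{0,1} = 2
g(6) = mex{1,2} = 0
g(7) = mex{0,2} = 1
g(8) = mex{0,1} = 2
g(9) = mex{1,2} = 0
g(10) = mex{0,2} = 1
g(11) = mex{0,1} = 2
g(12) = mex{1,2} = 0
g(13) = mex{0,2} = 1
g(14) = mex{0,1} = 2
The P-positions (g = 0) in 0..14 are 0, 3, 6, 9, 12.

0, 3, 6, 9, 12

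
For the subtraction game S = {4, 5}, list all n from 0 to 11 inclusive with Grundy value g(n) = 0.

0, 1, 2, 3, 9, 10, 11

Grundy values for subtraction set {4, 5}:
g(0) = mex{} = 0
g(1) = mex{} = 0
g(2) = mex{} = 0
g(3) = mex{} = 0
g(4) = mex{0} = 1
g(5) = mex{0} = 1
g(6) = mex{0} = 1
g(7) = mex{0} = 1
g(8) = mex{0,1} = 2
g(9) = mex{1} = 0
g(10) = mex{1} = 0
g(11) = mex{1} = 0
The P-positions (g = 0) in 0..11 are 0, 1, 2, 3, 9, 10, 11.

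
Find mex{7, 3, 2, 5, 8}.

0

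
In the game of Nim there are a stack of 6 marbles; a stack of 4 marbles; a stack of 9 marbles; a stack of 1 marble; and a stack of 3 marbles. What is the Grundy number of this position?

Compute the nim-sum pairwise:
6 XOR 4 = 2
2 XOR 9 = 11
11 XOR 1 = 10
10 XOR 3 = 9

9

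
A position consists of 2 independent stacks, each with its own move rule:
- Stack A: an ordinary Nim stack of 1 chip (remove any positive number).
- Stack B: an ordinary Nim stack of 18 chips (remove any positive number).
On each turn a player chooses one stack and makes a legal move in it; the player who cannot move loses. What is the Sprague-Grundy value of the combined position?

19

Stack A is a plain Nim stack of size 1, so its Grundy value is 1.
Stack B is a plain Nim stack of size 18, so its Grundy value is 18.
The value of a disjunctive sum is the nim-sum of the parts.
Combined value = 1 XOR 18 = 19.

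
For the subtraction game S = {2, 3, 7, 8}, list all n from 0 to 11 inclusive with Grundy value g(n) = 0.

Build the Grundy sequence with g(k) = mex{g(k−s) : s ∈ {2, 3, 7, 8}, s ≤ k}:
k:     0  1  2  3  4  5  6  7  8  9 10 11
g(k):  0  0  1  1  2  0  0  1  1  2  0  0
The P-positions (g = 0) in 0..11 are 0, 1, 5, 6, 10, 11.

0, 1, 5, 6, 10, 11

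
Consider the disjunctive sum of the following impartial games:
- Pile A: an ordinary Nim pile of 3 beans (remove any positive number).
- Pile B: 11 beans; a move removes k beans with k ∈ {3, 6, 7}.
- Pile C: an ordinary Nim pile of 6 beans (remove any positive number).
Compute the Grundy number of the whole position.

Pile A is a plain Nim pile of size 3, so its Grundy value is 3.
For pile B, compute g(0), g(1), … with moves {3, 6, 7}:
k:     0  1  2  3  4  5  6  7  8  9 10 11
g(k):  0  0  0  1  1  1  2  2  2  3  0  0
So g(11) = 0.
Pile C is a plain Nim pile of size 6, so its Grundy value is 6.
By the Sprague-Grundy theorem, the Grundy value of a sum of independent games is the XOR of the component values.
Combined value = 3 XOR 0 XOR 6 = 5.

5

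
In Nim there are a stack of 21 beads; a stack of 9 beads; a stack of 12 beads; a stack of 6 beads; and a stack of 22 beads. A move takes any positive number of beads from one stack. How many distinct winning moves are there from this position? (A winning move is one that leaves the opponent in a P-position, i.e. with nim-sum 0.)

Compute the nim-sum pairwise:
21 ⊕ 9 = 28
28 ⊕ 12 = 16
16 ⊕ 6 = 22
22 ⊕ 22 = 0
The nim-sum is already 0, so every move leaves a nonzero nim-sum — there are no winning moves.

0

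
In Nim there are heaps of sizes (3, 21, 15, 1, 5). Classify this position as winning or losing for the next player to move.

Winning position

Nim-sum: 3 ⊕ 21 ⊕ 15 ⊕ 1 ⊕ 5 = 29.
The nim-sum is 29 ≠ 0, so this is an N-position: the player to move can win.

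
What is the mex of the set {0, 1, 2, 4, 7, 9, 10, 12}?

The values 0, 1, 2 are all present; 3 is the first non-negative integer missing from the set.

3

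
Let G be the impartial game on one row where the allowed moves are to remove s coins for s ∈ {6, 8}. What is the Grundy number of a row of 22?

Build the Grundy sequence with g(k) = mex{g(k−s) : s ∈ {6, 8}, s ≤ k}:
k:     0  1  2  3  4  5  6  7  8  9 10 11 12 13 14 15 16 17 18 19 20 21 22
g(k):  0  0  0  0  0  0  1  1  1  1  1  1  2  2  0  0  0  0  0  0  1  1  1
So g(22) = 1.

1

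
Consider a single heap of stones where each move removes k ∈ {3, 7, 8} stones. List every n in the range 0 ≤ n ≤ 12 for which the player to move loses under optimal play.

Build the Grundy sequence with g(k) = mex{g(k−s) : s ∈ {3, 7, 8}, s ≤ k}:
k:     0  1  2  3  4  5  6  7  8  9 10 11 12
g(k):  0  0  0  1  1  1  0  2  2  1  3  0  0
The P-positions (g = 0) in 0..12 are 0, 1, 2, 6, 11, 12.

0, 1, 2, 6, 11, 12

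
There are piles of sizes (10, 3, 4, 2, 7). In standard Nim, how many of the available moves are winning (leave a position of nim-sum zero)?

1

Compute the nim-sum pairwise:
10 ⊕ 3 = 9
9 ⊕ 4 = 13
13 ⊕ 2 = 15
15 ⊕ 7 = 8
The overall nim-sum is X = 8. A pile of size p has a winning move iff p XOR X < p (reduce it to p XOR X).
  10: 10 XOR 8 = 2 < 10 — winning move (to 2).
  3: 3 XOR 8 = 11 ≥ 3 — no move.
  4: 4 XOR 8 = 12 ≥ 4 — no move.
  2: 2 XOR 8 = 10 ≥ 2 — no move.
  7: 7 XOR 8 = 15 ≥ 7 — no move.
That gives 1 winning move.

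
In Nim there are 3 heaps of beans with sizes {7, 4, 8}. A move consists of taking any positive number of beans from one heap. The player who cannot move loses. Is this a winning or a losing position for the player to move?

Winning position

Compute the nim-sum pairwise:
7 ⊕ 4 = 3
3 ⊕ 8 = 11
The nim-sum is 11 ≠ 0, so this is an N-position: the player to move can win.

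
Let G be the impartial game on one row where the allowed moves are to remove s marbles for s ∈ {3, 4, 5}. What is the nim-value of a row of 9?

0

Compute g(0), g(1), … for moves {3, 4, 5}:
k:     0  1  2  3  4  5  6  7  8  9
g(k):  0  0  0  1  1  1  2  2  0  0
So g(9) = 0.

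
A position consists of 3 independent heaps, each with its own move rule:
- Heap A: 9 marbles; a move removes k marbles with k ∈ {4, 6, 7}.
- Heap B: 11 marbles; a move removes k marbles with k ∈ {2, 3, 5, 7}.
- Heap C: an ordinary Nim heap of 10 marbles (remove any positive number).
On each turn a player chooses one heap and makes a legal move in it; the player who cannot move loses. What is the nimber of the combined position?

9

Grundy values for heap A (subtraction set {4, 6, 7}):
k:     0  1  2  3  4  5  6  7  8  9
g(k):  0  0  0  0  1  1  1  1  2  2
So g(9) = 2.
For heap B, compute g(0), g(1), … with moves {2, 3, 5, 7}:
k:     0  1  2  3  4  5  6  7  8  9 10 11
g(k):  0  0  1  1  2  2  3  3  4  0  0  1
So g(11) = 1.
Heap C is a plain Nim heap of size 10, so its Grundy value is 10.
The value of a disjunctive sum is the nim-sum of the parts.
Combined value = 2 XOR 1 XOR 10 = 9.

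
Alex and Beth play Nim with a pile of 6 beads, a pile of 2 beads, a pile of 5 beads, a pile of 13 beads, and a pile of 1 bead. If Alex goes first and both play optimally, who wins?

Alex wins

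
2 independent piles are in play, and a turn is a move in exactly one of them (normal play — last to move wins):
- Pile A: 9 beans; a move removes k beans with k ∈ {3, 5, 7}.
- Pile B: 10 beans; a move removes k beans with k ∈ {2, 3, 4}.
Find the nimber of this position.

For pile A, compute g(0), g(1), … with moves {3, 5, 7}:
k:     0  1  2  3  4  5  6  7  8  9
g(k):  0  0  0  1  1  1  2  2  2  3
So g(9) = 3.
Grundy values for pile B (subtraction set {2, 3, 4}):
k:     0  1  2  3  4  5  6  7  8  9 10
g(k):  0  0  1  1  2  2  0  0  1  1  2
So g(10) = 2.
The value of a disjunctive sum is the nim-sum of the parts.
Combined value = 3 XOR 2 = 1.

1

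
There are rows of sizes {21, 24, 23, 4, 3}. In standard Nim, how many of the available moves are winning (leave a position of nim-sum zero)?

3

Compute the nim-sum pairwise:
21 ⊕ 24 = 13
13 ⊕ 23 = 26
26 ⊕ 4 = 30
30 ⊕ 3 = 29
The overall nim-sum is X = 29. A row of size p has a winning move iff p XOR X < p (reduce it to p XOR X).
  21: 21 XOR 29 = 8 < 21 — winning move (to 8).
  24: 24 XOR 29 = 5 < 24 — winning move (to 5).
  23: 23 XOR 29 = 10 < 23 — winning move (to 10).
  4: 4 XOR 29 = 25 ≥ 4 — no move.
  3: 3 XOR 29 = 30 ≥ 3 — no move.
That gives 3 winning moves.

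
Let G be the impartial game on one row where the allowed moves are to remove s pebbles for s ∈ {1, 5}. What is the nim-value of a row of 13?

Compute g(0), g(1), … for moves {1, 5}:
k:     0  1  2  3  4  5  6  7  8  9 10 11 12 13
g(k):  0  1  0  1  0  1  0  1  0  1  0  1  0  1
So g(13) = 1.

1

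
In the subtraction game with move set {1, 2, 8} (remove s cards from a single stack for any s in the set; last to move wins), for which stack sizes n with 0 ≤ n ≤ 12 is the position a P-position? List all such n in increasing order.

Compute g(0), g(1), … for moves {1, 2, 8}:
k:     0  1  2  3  4  5  6  7  8  9 10 11 12
g(k):  0  1  2  0  1  2  0  1  2  0  1  2  0
The P-positions (g = 0) in 0..12 are 0, 3, 6, 9, 12.

0, 3, 6, 9, 12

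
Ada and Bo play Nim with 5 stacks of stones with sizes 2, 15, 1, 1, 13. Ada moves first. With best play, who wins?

Bo wins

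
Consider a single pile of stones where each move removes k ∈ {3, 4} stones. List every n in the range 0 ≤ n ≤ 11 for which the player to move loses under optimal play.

Compute g(0), g(1), … for moves {3, 4}:
g(0) = mex{} = 0
g(1) = mex{} = 0
g(2) = mex{} = 0
g(3) = mex{0} = 1
g(4) = mex{0} = 1
g(5) = mex{0} = 1
g(6) = mex{0,1} = 2
g(7) = mex{1} = 0
g(8) = mex{1} = 0
g(9) = mex{1,2} = 0
g(10) = mex{0,2} = 1
g(11) = mex{0} = 1
The P-positions (g = 0) in 0..11 are 0, 1, 2, 7, 8, 9.

0, 1, 2, 7, 8, 9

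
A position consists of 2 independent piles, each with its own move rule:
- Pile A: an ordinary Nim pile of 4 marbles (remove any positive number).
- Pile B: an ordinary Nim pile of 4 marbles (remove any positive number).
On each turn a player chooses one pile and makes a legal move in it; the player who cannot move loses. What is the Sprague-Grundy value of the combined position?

Pile A is a plain Nim pile of size 4, so its Grundy value is 4.
Pile B is a plain Nim pile of size 4, so its Grundy value is 4.
By the Sprague-Grundy theorem, the Grundy value of a sum of independent games is the XOR of the component values.
Combined value = 4 ⊕ 4 = 0.

0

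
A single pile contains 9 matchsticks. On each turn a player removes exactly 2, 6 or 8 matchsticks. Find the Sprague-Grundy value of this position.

Compute g(0), g(1), … for moves {2, 6, 8}:
k:     0  1  2  3  4  5  6  7  8  9
g(k):  0  0  1  1  0  0  1  1  2  2
So g(9) = 2.

2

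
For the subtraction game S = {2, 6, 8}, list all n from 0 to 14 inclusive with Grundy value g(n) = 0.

0, 1, 4, 5, 14

Grundy values for subtraction set {2, 6, 8}:
g(0) = mex{} = 0
g(1) = mex{} = 0
g(2) = mex{0} = 1
g(3) = mex{0} = 1
g(4) = mex{1} = 0
g(5) = mex{1} = 0
g(6) = mex{0} = 1
g(7) = mex{0} = 1
g(8) = mex{0,1} = 2
g(9) = mex{0,1} = 2
g(10) = mex{0,1,2} = 3
g(11) = mex{0,1,2} = 3
g(12) = mex{0,1,3} = 2
g(13) = mex{0,1,3} = 2
g(14) = mex{1,2} = 0
The P-positions (g = 0) in 0..14 are 0, 1, 4, 5, 14.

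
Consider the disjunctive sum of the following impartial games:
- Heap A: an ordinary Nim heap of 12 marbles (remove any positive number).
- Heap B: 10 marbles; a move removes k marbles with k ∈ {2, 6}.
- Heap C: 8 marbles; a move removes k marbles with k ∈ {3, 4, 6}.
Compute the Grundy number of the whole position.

15

Heap A is a plain Nim heap of size 12, so its Grundy value is 12.
Build the Grundy sequence for heap B with g(k) = mex{g(k−s) : s ∈ {2, 6}, s ≤ k}:
g(0) = mex{} = 0
g(1) = mex{} = 0
g(2) = mex{0} = 1
g(3) = mex{0} = 1
g(4) = mex{1} = 0
g(5) = mex{1} = 0
g(6) = mex{0} = 1
g(7) = mex{0} = 1
g(8) = mex{1} = 0
g(9) = mex{1} = 0
g(10) = mex{0} = 1
So g(10) = 1.
Build the Grundy sequence for heap C with g(k) = mex{g(k−s) : s ∈ {3, 4, 6}, s ≤ k}:
k:     0  1  2  3  4  5  6  7  8
g(k):  0  0  0  1  1  1  2  2  2
So g(8) = 2.
The value of a disjunctive sum is the nim-sum of the parts.
Combined value = 12 ⊕ 1 ⊕ 2 = 15.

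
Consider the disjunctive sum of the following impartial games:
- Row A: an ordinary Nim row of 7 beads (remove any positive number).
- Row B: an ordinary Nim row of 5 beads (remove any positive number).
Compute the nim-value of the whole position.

2

Row A is a plain Nim row of size 7, so its Grundy value is 7.
Row B is a plain Nim row of size 5, so its Grundy value is 5.
The value of a disjunctive sum is the nim-sum of the parts.
Combined value = 7 ⊕ 5 = 2.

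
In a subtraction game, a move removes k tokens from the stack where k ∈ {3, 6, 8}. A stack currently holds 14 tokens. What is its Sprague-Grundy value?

1

Compute g(0), g(1), … for moves {3, 6, 8}:
g(0) = mex{} = 0
g(1) = mex{} = 0
g(2) = mex{} = 0
g(3) = mex{0} = 1
g(4) = mex{0} = 1
g(5) = mex{0} = 1
g(6) = mex{0,1} = 2
g(7) = mex{0,1} = 2
g(8) = mex{0,1} = 2
g(9) = mex{0,1,2} = 3
g(10) = mex{0,1,2} = 3
g(11) = mex{1,2} = 0
g(12) = mex{1,2,3} = 0
g(13) = mex{1,2,3} = 0
g(14) = mex{0,2} = 1
So g(14) = 1.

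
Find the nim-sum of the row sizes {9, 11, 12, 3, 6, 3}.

8

Compute the nim-sum pairwise:
9 ^ 11 = 2
2 ^ 12 = 14
14 ^ 3 = 13
13 ^ 6 = 11
11 ^ 3 = 8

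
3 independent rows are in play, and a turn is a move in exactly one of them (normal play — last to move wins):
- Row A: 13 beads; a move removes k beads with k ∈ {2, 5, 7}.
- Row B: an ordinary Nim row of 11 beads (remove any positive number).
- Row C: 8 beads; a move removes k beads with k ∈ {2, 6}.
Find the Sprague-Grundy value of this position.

For row A, compute g(0), g(1), … with moves {2, 5, 7}:
k:     0  1  2  3  4  5  6  7  8  9 10 11 12 13
g(k):  0  0  1  1  0  2  1  3  2  2  0  3  1  0
So g(13) = 0.
Row B is a plain Nim row of size 11, so its Grundy value is 11.
Grundy values for row C (subtraction set {2, 6}):
k:     0  1  2  3  4  5  6  7  8
g(k):  0  0  1  1  0  0  1  1  0
So g(8) = 0.
The value of a disjunctive sum is the nim-sum of the parts.
Combined value = 0 XOR 11 XOR 0 = 11.

11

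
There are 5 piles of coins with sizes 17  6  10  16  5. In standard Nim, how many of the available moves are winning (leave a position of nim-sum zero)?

1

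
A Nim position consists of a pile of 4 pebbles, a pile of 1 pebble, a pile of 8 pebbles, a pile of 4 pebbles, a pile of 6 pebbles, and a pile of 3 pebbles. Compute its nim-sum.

Write each in binary and XOR column by column:
  0100  (4)
  0001  (1)
  1000  (8)
  0100  (4)
  0110  (6)
  0011  (3)
  ----
  1100  (12)

12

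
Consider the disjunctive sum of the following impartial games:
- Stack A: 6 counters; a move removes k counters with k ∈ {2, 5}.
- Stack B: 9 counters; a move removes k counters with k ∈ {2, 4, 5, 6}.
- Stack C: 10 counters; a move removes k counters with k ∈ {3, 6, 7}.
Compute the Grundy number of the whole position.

1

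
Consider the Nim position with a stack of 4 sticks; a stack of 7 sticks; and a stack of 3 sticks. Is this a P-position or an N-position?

P-position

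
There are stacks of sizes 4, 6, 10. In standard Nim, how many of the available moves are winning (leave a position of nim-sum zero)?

1

Bitwise XOR of the heap sizes:
  0100  (4)
  0110  (6)
  1010  (10)
  ----
  1000  (8)
The overall nim-sum is X = 8. A stack of size p has a winning move iff p XOR X < p (reduce it to p XOR X).
  4: 4 XOR 8 = 12 ≥ 4 — no move.
  6: 6 XOR 8 = 14 ≥ 6 — no move.
  10: 10 XOR 8 = 2 < 10 — winning move (to 2).
That gives 1 winning move.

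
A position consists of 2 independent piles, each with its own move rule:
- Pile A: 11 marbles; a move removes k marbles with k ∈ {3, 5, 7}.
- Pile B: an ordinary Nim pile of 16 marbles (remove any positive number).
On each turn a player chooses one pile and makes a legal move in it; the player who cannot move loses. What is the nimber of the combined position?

16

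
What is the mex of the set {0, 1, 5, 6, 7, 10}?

2

The values 0, 1 are all present; 2 is the first non-negative integer missing from the set.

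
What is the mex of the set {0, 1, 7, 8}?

2

The values 0, 1 are all present; 2 is the first non-negative integer missing from the set.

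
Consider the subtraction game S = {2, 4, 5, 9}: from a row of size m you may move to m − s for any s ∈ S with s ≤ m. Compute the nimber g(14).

0

Compute g(0), g(1), … for moves {2, 4, 5, 9}:
k:     0  1  2  3  4  5  6  7  8  9 10 11 12 13 14
g(k):  0  0  1  1  2  2  3  0  0  1  1  2  2  3  0
So g(14) = 0.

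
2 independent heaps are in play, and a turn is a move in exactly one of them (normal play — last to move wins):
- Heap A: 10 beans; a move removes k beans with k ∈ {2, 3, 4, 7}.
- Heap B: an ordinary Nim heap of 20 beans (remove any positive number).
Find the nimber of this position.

Grundy values for heap A (subtraction set {2, 3, 4, 7}):
k:     0  1  2  3  4  5  6  7  8  9 10
g(k):  0  0  1  1  2  2  0  3  1  4  2
So g(10) = 2.
Heap B is a plain Nim heap of size 20, so its Grundy value is 20.
By the Sprague-Grundy theorem, the Grundy value of a sum of independent games is the XOR of the component values.
Combined value = 2 ⊕ 20 = 22.

22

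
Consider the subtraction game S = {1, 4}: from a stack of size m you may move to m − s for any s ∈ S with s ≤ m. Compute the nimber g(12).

Grundy values for subtraction set {1, 4}:
k:     0  1  2  3  4  5  6  7  8  9 10 11 12
g(k):  0  1  0  1  2  0  1  0  1  2  0  1  0
So g(12) = 0.

0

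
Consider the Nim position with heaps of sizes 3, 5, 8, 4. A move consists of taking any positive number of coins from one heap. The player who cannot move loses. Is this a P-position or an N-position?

Nim-sum: 3 XOR 5 XOR 8 XOR 4 = 10.
The nim-sum is 10 ≠ 0, so this is an N-position: the player to move can win.

N-position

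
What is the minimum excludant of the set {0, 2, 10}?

1

0 is in the set but 1 is not, so the mex is 1.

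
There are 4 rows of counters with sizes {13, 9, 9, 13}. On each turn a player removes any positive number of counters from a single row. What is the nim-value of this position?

Bitwise XOR of the heap sizes:
  1101  (13)
  1001  (9)
  1001  (9)
  1101  (13)
  ----
  0000  (0)

0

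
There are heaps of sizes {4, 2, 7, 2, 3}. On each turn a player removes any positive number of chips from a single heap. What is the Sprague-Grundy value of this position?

Write each in binary and XOR column by column:
  100  (4)
  010  (2)
  111  (7)
  010  (2)
  011  (3)
  ---
  000  (0)

0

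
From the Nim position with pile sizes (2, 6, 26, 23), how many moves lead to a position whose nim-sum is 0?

1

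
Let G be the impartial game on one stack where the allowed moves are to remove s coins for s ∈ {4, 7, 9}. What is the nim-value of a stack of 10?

Build the Grundy sequence with g(k) = mex{g(k−s) : s ∈ {4, 7, 9}, s ≤ k}:
k:     0  1  2  3  4  5  6  7  8  9 10
g(k):  0  0  0  0  1  1  1  1  2  2  2
So g(10) = 2.

2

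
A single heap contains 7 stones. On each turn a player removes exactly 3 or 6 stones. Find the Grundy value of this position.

2

Grundy values for subtraction set {3, 6}:
g(0) = mex{} = 0
g(1) = mex{} = 0
g(2) = mex{} = 0
g(3) = mex{0} = 1
g(4) = mex{0} = 1
g(5) = mex{0} = 1
g(6) = mex{0,1} = 2
g(7) = mex{0,1} = 2
So g(7) = 2.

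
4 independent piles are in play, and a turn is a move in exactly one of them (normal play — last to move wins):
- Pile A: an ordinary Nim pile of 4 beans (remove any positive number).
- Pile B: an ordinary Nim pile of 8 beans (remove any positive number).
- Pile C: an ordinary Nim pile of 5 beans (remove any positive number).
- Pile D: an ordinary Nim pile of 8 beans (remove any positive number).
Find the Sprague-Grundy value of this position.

Pile A is a plain Nim pile of size 4, so its Grundy value is 4.
Pile B is a plain Nim pile of size 8, so its Grundy value is 8.
Pile C is a plain Nim pile of size 5, so its Grundy value is 5.
Pile D is a plain Nim pile of size 8, so its Grundy value is 8.
By the Sprague-Grundy theorem, the Grundy value of a sum of independent games is the XOR of the component values.
Combined value = 4 XOR 8 XOR 5 XOR 8 = 1.

1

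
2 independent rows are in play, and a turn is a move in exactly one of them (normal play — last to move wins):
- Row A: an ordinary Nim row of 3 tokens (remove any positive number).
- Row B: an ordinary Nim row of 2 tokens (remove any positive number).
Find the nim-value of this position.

1

Row A is a plain Nim row of size 3, so its Grundy value is 3.
Row B is a plain Nim row of size 2, so its Grundy value is 2.
The value of a disjunctive sum is the nim-sum of the parts.
Combined value = 3 ⊕ 2 = 1.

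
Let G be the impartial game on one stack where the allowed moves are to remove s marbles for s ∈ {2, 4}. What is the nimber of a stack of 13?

0

Grundy values for subtraction set {2, 4}:
g(0) = mex{} = 0
g(1) = mex{} = 0
g(2) = mex{0} = 1
g(3) = mex{0} = 1
g(4) = mex{0,1} = 2
g(5) = mex{0,1} = 2
g(6) = mex{1,2} = 0
g(7) = mex{1,2} = 0
g(8) = mex{0,2} = 1
g(9) = mex{0,2} = 1
g(10) = mex{0,1} = 2
g(11) = mex{0,1} = 2
g(12) = mex{1,2} = 0
g(13) = mex{1,2} = 0
So g(13) = 0.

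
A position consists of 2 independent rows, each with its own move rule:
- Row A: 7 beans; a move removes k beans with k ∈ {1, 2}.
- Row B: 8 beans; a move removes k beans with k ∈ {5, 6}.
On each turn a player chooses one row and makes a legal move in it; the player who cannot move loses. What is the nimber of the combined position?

0

For row A, compute g(0), g(1), … with moves {1, 2}:
g(0) = mex{} = 0
g(1) = mex{0} = 1
g(2) = mex{0,1} = 2
g(3) = mex{1,2} = 0
g(4) = mex{0,2} = 1
g(5) = mex{0,1} = 2
g(6) = mex{1,2} = 0
g(7) = mex{0,2} = 1
So g(7) = 1.
Grundy values for row B (subtraction set {5, 6}):
k:     0  1  2  3  4  5  6  7  8
g(k):  0  0  0  0  0  1  1  1  1
So g(8) = 1.
The value of a disjunctive sum is the nim-sum of the parts.
Combined value = 1 ⊕ 1 = 0.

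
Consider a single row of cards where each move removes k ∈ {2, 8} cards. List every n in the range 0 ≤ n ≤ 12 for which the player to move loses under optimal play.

0, 1, 4, 5, 10, 11

Compute g(0), g(1), … for moves {2, 8}:
k:     0  1  2  3  4  5  6  7  8  9 10 11 12
g(k):  0  0  1  1  0  0  1  1  2  2  0  0  1
The P-positions (g = 0) in 0..12 are 0, 1, 4, 5, 10, 11.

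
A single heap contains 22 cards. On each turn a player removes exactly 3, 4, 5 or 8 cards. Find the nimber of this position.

Grundy values for subtraction set {3, 4, 5, 8}:
k:     0  1  2  3  4  5  6  7  8  9 10 11 12 13 14 15 16 17 18 19 20 21 22
g(k):  0  0  0  1  1  1  2  2  2  3  3  0  0  0  1  1  1  2  2  2  3  3  0
So g(22) = 0.

0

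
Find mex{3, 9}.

0 is not in the set, so the mex is 0.

0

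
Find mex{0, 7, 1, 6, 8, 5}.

2

The values 0, 1 are all present; 2 is the first non-negative integer missing from the set.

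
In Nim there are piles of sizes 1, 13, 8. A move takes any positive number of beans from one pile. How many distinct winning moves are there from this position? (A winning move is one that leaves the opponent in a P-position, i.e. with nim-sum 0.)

1

Compute the nim-sum pairwise:
1 ^ 13 = 12
12 ^ 8 = 4
The overall nim-sum is X = 4. A pile of size p has a winning move iff p XOR X < p (reduce it to p XOR X).
  1: 1 XOR 4 = 5 ≥ 1 — no move.
  13: 13 XOR 4 = 9 < 13 — winning move (to 9).
  8: 8 XOR 4 = 12 ≥ 8 — no move.
That gives 1 winning move.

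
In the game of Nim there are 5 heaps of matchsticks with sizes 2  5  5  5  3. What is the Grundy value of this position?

Nim-sum: 2 ^ 5 ^ 5 ^ 5 ^ 3 = 4.

4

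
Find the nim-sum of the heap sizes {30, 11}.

Compute the nim-sum pairwise:
30 ^ 11 = 21

21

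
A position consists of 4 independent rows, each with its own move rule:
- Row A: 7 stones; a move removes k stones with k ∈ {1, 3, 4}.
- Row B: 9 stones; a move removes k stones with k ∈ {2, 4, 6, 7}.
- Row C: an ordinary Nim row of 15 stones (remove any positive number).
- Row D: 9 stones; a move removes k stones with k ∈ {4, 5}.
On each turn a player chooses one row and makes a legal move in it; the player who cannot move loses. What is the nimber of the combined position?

Grundy values for row A (subtraction set {1, 3, 4}):
k:     0  1  2  3  4  5  6  7
g(k):  0  1  0  1  2  3  2  0
So g(7) = 0.
For row B, compute g(0), g(1), … with moves {2, 4, 6, 7}:
k:     0  1  2  3  4  5  6  7  8  9
g(k):  0  0  1  1  2  2  3  3  4  0
So g(9) = 0.
Row C is a plain Nim row of size 15, so its Grundy value is 15.
For row D, compute g(0), g(1), … with moves {4, 5}:
g(0) = mex{} = 0
g(1) = mex{} = 0
g(2) = mex{} = 0
g(3) = mex{} = 0
g(4) = mex{0} = 1
g(5) = mex{0} = 1
g(6) = mex{0} = 1
g(7) = mex{0} = 1
g(8) = mex{0,1} = 2
g(9) = mex{1} = 0
So g(9) = 0.
The value of a disjunctive sum is the nim-sum of the parts.
Combined value = 0 XOR 0 XOR 15 XOR 0 = 15.

15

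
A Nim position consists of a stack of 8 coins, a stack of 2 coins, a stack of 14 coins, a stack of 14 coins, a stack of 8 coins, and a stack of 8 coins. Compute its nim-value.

Compute the nim-sum pairwise:
8 ⊕ 2 = 10
10 ⊕ 14 = 4
4 ⊕ 14 = 10
10 ⊕ 8 = 2
2 ⊕ 8 = 10

10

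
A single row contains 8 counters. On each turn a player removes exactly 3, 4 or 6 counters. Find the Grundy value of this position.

Compute g(0), g(1), … for moves {3, 4, 6}:
g(0) = mex{} = 0
g(1) = mex{} = 0
g(2) = mex{} = 0
g(3) = mex{0} = 1
g(4) = mex{0} = 1
g(5) = mex{0} = 1
g(6) = mex{0,1} = 2
g(7) = mex{0,1} = 2
g(8) = mex{0,1} = 2
So g(8) = 2.

2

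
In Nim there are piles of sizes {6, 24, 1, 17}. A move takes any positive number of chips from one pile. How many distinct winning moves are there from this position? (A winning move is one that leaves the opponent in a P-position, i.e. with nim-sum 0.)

Nim-sum: 6 ⊕ 24 ⊕ 1 ⊕ 17 = 14.
The overall nim-sum is X = 14. A pile of size p has a winning move iff p XOR X < p (reduce it to p XOR X).
  6: 6 XOR 14 = 8 ≥ 6 — no move.
  24: 24 XOR 14 = 22 < 24 — winning move (to 22).
  1: 1 XOR 14 = 15 ≥ 1 — no move.
  17: 17 XOR 14 = 31 ≥ 17 — no move.
That gives 1 winning move.

1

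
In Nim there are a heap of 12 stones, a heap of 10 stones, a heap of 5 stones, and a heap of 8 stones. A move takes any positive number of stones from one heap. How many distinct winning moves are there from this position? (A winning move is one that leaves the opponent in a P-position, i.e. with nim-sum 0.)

Write each in binary and XOR column by column:
  1100  (12)
  1010  (10)
  0101  (5)
  1000  (8)
  ----
  1011  (11)
The overall nim-sum is X = 11. A heap of size p has a winning move iff p XOR X < p (reduce it to p XOR X).
  12: 12 XOR 11 = 7 < 12 — winning move (to 7).
  10: 10 XOR 11 = 1 < 10 — winning move (to 1).
  5: 5 XOR 11 = 14 ≥ 5 — no move.
  8: 8 XOR 11 = 3 < 8 — winning move (to 3).
That gives 3 winning moves.

3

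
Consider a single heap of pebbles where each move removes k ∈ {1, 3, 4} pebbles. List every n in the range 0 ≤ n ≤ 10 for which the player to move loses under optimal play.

0, 2, 7, 9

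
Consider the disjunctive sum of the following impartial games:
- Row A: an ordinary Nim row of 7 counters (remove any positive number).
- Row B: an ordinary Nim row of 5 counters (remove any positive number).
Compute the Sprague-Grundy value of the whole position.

2

Row A is a plain Nim row of size 7, so its Grundy value is 7.
Row B is a plain Nim row of size 5, so its Grundy value is 5.
The value of a disjunctive sum is the nim-sum of the parts.
Combined value = 7 ⊕ 5 = 2.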